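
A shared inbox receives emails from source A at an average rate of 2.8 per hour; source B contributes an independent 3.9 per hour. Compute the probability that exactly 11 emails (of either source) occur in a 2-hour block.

Independent Poisson processes superpose: combined rate λ = 2.8 + 3.9 = 6.7 per hour.
Over the interval, μ = 6.7 × 2 = 13.4 (a 2-hour block = 2 hours).
P(N = 11) = e^(−13.4) · 13.4^11/11! ≈ 0.0949.

0.0949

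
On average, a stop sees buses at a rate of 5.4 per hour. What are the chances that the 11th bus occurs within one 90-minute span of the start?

0.1942

Over the interval, μ = 5.4 × 1.5 = 8.1 (a 90-minute span = 1.5 hours).
The 11th arrival falls in the interval iff at least 11 events occur there: P(S_11 ≤ t) = P(N ≥ 11) = 1 − P(N ≤ 10) ≈ 0.1942.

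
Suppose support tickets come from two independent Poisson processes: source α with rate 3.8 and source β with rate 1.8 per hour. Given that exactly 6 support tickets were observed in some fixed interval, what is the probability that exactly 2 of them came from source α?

0.0737

Given the total, each event is independently from source α with probability p = λ_α/(λ_α+λ_β) = 3.8/5.6 ≈ 0.6786.
So K ~ Binomial(6, 3.8/5.6): P(K = 2) = C(6,2) · (3.8/5.6)^2 · (1.8/5.6)^4 ≈ 0.0737.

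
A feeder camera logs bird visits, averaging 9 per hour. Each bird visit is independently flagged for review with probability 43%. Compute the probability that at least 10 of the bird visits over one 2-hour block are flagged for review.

0.2517

Thinning: the bird visits that are flagged for review themselves form a Poisson process with rate 0.43 × 9 = 3.87 per hour.
Over the interval, μ = 3.87 × 2 = 7.74 (a 2-hour block = 2 hours).
P(N ≥ 10) = 1 − P(N ≤ 9) ≈ 0.2517.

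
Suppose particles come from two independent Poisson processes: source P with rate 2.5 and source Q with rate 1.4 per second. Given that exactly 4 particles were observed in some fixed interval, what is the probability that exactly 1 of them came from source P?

0.1186

Given the total, each event is independently from source P with probability p = λ_P/(λ_P+λ_Q) = 2.5/3.9 ≈ 0.6410.
So K ~ Binomial(4, 2.5/3.9): P(K = 1) = C(4,1) · (2.5/3.9)^1 · (1.4/3.9)^3 ≈ 0.1186.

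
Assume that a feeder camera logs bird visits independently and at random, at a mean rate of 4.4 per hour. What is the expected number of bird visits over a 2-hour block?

8.8

E[N] = λt = 4.4 × 2 = 8.8 (a 2-hour block = 2 hours).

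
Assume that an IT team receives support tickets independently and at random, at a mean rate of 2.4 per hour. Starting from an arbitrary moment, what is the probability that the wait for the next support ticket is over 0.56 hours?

0.2608

The wait for the next event is exponential with rate λ = 2.4 per hour.
P(T > 0.56) = e^(−λt) = e^(−2.4 × 0.56) = e^(−1.344) ≈ 0.2608.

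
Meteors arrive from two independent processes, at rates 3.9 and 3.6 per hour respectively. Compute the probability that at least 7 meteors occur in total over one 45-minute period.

Independent Poisson processes superpose: combined rate λ = 3.9 + 3.6 = 7.5 per hour.
Over the interval, μ = 7.5 × 0.75 = 5.625 (a 45-minute period = 0.75 hours).
P(N ≥ 7) = 1 − P(N ≤ 6) ≈ 0.3337.

0.3337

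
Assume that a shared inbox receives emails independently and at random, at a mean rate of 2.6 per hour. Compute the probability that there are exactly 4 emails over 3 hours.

0.0632

Over the interval, μ = 2.6 × 3 = 7.8 (3 hours).
P(N = 4) = e^(−μ) μ^4/4! = e^(−7.8) · 7.8^4/24 ≈ 0.0632.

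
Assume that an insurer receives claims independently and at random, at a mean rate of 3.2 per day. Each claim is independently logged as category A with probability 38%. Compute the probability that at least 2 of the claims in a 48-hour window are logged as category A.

Thinning: the claims that are logged as category A themselves form a Poisson process with rate 0.38 × 3.2 = 1.216 per day.
Over the interval, μ = 1.216 × 2 = 2.432 (a 48-hour window = 2 days).
P(N ≥ 2) = 1 − P(N ≤ 1) ≈ 0.6985.

0.6985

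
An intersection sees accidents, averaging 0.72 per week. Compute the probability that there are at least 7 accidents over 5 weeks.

0.0733

Over the interval, μ = 0.72 × 5 = 3.6 (5 weeks).
P(N ≥ 7) = 1 − P(N ≤ 6) = 1 − Σ_{j=0}^{6} e^(−μ) μ^j/j! ≈ 0.0733.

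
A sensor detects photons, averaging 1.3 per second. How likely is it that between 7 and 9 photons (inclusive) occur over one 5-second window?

Over the interval, μ = 1.3 × 5 = 6.5 (a 5-second window = 5 seconds).
P(7 ≤ N ≤ 9) = Σ_{j=7}^{9} e^(−6.5) · 6.5^j/j! ≈ 0.3509.

0.3509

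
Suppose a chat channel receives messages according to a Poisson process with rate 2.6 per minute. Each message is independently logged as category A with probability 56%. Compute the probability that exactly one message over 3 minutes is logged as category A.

0.0554

Thinning: the messages that are logged as category A themselves form a Poisson process with rate 0.56 × 2.6 = 1.456 per minute.
Over the interval, μ = 1.456 × 3 = 4.368 (3 minutes).
P(N = 1) = e^(−4.368) · 4.368^1/1! ≈ 0.0554.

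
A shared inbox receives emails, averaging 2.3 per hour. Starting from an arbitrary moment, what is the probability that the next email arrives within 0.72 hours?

Inter-arrival times are exponential with rate λ = 2.3 per hour.
P(T ≤ 0.72) = 1 − e^(−λt) = 1 − e^(−2.3 × 0.72) = 1 − e^(−1.656) ≈ 0.8091.

0.8091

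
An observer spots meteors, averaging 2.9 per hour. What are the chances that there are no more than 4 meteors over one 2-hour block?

Over the interval, μ = 2.9 × 2 = 5.8 (a 2-hour block = 2 hours).
P(N ≤ 4) = Σ_{j=0}^{4} e^(−μ) μ^j/j! ≈ 0.3127.

0.3127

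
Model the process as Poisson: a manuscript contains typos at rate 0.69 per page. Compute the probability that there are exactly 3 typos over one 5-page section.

Over the interval, μ = 0.69 × 5 = 3.45 (a 5-page section = 5 pages).
P(N = 3) = e^(−μ) μ^3/3! = e^(−3.45) · 3.45^3/6 ≈ 0.2173.

0.2173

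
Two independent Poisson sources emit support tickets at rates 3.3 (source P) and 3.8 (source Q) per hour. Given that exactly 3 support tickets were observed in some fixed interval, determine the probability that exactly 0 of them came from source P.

Given the total, each event is independently from source P with probability p = λ_P/(λ_P+λ_Q) = 3.3/7.1 ≈ 0.4648.
So K ~ Binomial(3, 3.3/7.1): P(K = 0) = C(3,0) · (3.3/7.1)^0 · (3.8/7.1)^3 ≈ 0.1533.

0.1533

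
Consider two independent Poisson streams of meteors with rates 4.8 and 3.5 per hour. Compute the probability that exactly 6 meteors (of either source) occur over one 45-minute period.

0.1600

Independent Poisson processes superpose: combined rate λ = 4.8 + 3.5 = 8.3 per hour.
Over the interval, μ = 8.3 × 0.75 = 6.225 (a 45-minute period = 0.75 hours).
P(N = 6) = e^(−6.225) · 6.225^6/6! ≈ 0.1600.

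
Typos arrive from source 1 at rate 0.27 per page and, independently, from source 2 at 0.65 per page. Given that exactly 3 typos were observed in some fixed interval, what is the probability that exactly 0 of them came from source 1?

0.3527

Given the total, each event is independently from source 1 with probability p = λ_1/(λ_1+λ_2) = 0.27/0.92 ≈ 0.2935.
So K ~ Binomial(3, 0.27/0.92): P(K = 0) = C(3,0) · (0.27/0.92)^0 · (0.65/0.92)^3 ≈ 0.3527.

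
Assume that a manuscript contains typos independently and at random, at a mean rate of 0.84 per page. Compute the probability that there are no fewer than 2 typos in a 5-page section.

0.9220

Over the interval, μ = 0.84 × 5 = 4.2 (a 5-page section = 5 pages).
P(N ≥ 2) = 1 − P(N ≤ 1) = 1 − Σ_{j=0}^{1} e^(−μ) μ^j/j! ≈ 0.9220.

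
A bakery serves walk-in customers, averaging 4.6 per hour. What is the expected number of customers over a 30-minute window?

2.3

E[N] = λt = 4.6 × 0.5 = 2.3 (a 30-minute window = 0.5 hours).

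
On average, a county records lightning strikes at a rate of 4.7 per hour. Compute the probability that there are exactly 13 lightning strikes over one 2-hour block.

Over the interval, μ = 4.7 × 2 = 9.4 (a 2-hour block = 2 hours).
P(N = 13) = e^(−μ) μ^13/13! = e^(−9.4) · 9.4^13/6227020800 ≈ 0.0594.

0.0594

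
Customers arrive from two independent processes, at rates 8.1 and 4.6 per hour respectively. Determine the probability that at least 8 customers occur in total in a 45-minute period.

0.7339

Independent Poisson processes superpose: combined rate λ = 8.1 + 4.6 = 12.7 per hour.
Over the interval, μ = 12.7 × 0.75 = 9.525 (a 45-minute period = 0.75 hours).
P(N ≥ 8) = 1 − P(N ≤ 7) ≈ 0.7339.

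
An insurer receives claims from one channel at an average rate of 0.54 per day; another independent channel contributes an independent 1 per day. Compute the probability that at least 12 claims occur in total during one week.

0.3945

Independent Poisson processes superpose: combined rate λ = 0.54 + 1 = 1.54 per day.
Over the interval, μ = 1.54 × 7 = 10.78 (a week = 7 days).
P(N ≥ 12) = 1 − P(N ≤ 11) ≈ 0.3945.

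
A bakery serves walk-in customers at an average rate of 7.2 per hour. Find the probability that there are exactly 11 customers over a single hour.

With mean μ = 7.2 per hour,
P(N = 11) = e^(−μ) μ^11/11! = e^(−7.2) · 7.2^11/39916800 ≈ 0.0504.

0.0504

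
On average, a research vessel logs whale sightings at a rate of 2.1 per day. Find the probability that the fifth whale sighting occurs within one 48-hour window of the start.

0.4102

Over the interval, μ = 2.1 × 2 = 4.2 (a 48-hour window = 2 days).
The fifth arrival falls in the interval iff at least 5 events occur there: P(S_5 ≤ t) = P(N ≥ 5) = 1 − P(N ≤ 4) ≈ 0.4102.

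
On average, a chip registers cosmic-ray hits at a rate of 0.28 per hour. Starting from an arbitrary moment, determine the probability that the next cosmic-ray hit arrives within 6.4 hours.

Inter-arrival times are exponential with rate λ = 0.28 per hour.
P(T ≤ 6.4) = 1 − e^(−λt) = 1 − e^(−0.28 × 6.4) = 1 − e^(−1.792) ≈ 0.8334.

0.8334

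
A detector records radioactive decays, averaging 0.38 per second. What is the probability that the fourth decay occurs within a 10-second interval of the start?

Over the interval, μ = 0.38 × 10 = 3.8 (a 10-second interval = 10 seconds).
The fourth arrival falls in the interval iff at least 4 events occur there: P(S_4 ≤ t) = P(N ≥ 4) = 1 − P(N ≤ 3) ≈ 0.5265.

0.5265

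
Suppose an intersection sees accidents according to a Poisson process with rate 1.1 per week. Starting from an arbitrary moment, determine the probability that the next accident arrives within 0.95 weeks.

Inter-arrival times are exponential with rate λ = 1.1 per week.
P(T ≤ 0.95) = 1 − e^(−λt) = 1 − e^(−1.1 × 0.95) = 1 − e^(−1.045) ≈ 0.6483.

0.6483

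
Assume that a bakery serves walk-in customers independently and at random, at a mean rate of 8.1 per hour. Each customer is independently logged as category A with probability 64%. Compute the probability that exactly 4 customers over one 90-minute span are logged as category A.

0.0639

Thinning: the customers that are logged as category A themselves form a Poisson process with rate 0.64 × 8.1 = 5.184 per hour.
Over the interval, μ = 5.184 × 1.5 = 7.776 (a 90-minute span = 1.5 hours).
P(N = 4) = e^(−7.776) · 7.776^4/4! ≈ 0.0639.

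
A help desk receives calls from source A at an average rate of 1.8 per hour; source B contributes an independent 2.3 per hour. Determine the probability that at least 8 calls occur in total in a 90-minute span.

Independent Poisson processes superpose: combined rate λ = 1.8 + 2.3 = 4.1 per hour.
Over the interval, μ = 4.1 × 1.5 = 6.15 (a 90-minute span = 1.5 hours).
P(N ≥ 8) = 1 − P(N ≤ 7) ≈ 0.2769.

0.2769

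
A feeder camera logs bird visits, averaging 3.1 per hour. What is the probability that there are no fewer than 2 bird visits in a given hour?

With mean μ = 3.1 per hour,
P(N ≥ 2) = 1 − P(N ≤ 1) = 1 − Σ_{j=0}^{1} e^(−μ) μ^j/j! ≈ 0.8153.

0.8153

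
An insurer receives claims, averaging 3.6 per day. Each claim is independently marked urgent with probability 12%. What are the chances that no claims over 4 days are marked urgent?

Thinning: the claims that are marked urgent themselves form a Poisson process with rate 0.12 × 3.6 = 0.432 per day.
Over the interval, μ = 0.432 × 4 = 1.728 (4 days).
P(N = 0) = e^(−1.728) · 1.728^0/0! ≈ 0.1776.

0.1776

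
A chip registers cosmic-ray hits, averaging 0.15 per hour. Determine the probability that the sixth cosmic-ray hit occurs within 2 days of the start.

Over the interval, μ = 0.15 × 48 = 7.2 (2 days = 48 hours).
The sixth arrival falls in the interval iff at least 6 events occur there: P(S_6 ≤ t) = P(N ≥ 6) = 1 − P(N ≤ 5) ≈ 0.7241.

0.7241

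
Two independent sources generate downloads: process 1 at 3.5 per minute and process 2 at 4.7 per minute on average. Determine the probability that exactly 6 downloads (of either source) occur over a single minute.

0.1160

Independent Poisson processes superpose: combined rate λ = 3.5 + 4.7 = 8.2 per minute.
So μ = 8.2.
P(N = 6) = e^(−8.2) · 8.2^6/6! ≈ 0.1160.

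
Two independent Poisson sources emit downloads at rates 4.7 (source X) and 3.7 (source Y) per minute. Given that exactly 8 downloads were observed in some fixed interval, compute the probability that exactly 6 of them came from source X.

0.1667

Given the total, each event is independently from source X with probability p = λ_X/(λ_X+λ_Y) = 4.7/8.4 ≈ 0.5595.
So K ~ Binomial(8, 4.7/8.4): P(K = 6) = C(8,6) · (4.7/8.4)^6 · (3.7/8.4)^2 ≈ 0.1667.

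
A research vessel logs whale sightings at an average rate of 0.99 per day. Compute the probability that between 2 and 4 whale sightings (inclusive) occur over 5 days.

0.4072

Over the interval, μ = 0.99 × 5 = 4.95 (5 days).
P(2 ≤ N ≤ 4) = Σ_{j=2}^{4} e^(−4.95) · 4.95^j/j! ≈ 0.4072.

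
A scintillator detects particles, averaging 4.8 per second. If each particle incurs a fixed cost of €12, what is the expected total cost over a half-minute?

E[N] = 4.8 × 30 = 144 (a half-minute = 30 seconds); E[cost] = 144 × €12 = €1728.

€1728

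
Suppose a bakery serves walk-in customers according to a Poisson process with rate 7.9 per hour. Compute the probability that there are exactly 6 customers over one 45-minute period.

0.1605

Over the interval, μ = 7.9 × 0.75 = 5.925 (a 45-minute period = 0.75 hours).
P(N = 6) = e^(−μ) μ^6/6! = e^(−5.925) · 5.925^6/720 ≈ 0.1605.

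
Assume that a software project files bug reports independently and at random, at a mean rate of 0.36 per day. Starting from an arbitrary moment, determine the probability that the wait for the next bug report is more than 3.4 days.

The wait for the next event is exponential with rate λ = 0.36 per day.
P(T > 3.4) = e^(−λt) = e^(−0.36 × 3.4) = e^(−1.224) ≈ 0.2941.

0.2941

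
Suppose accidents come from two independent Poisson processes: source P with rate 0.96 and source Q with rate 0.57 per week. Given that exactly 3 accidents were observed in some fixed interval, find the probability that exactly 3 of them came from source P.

Given the total, each event is independently from source P with probability p = λ_P/(λ_P+λ_Q) = 0.96/1.53 ≈ 0.6275.
So K ~ Binomial(3, 0.96/1.53): P(K = 3) = C(3,3) · (0.96/1.53)^3 · (0.57/1.53)^0 ≈ 0.2470.

0.2470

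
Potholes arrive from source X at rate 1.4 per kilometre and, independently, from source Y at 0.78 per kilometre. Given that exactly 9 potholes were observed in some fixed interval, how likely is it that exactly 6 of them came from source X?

Given the total, each event is independently from source X with probability p = λ_X/(λ_X+λ_Y) = 1.4/2.18 ≈ 0.6422.
So K ~ Binomial(9, 1.4/2.18): P(K = 6) = C(9,6) · (1.4/2.18)^6 · (0.78/2.18)^3 ≈ 0.2699.

0.2699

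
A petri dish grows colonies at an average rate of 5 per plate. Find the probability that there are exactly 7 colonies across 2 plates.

Over the interval, μ = 5 × 2 = 10 (2 plates).
P(N = 7) = e^(−μ) μ^7/7! = e^(−10) · 10^7/5040 ≈ 0.0901.

0.0901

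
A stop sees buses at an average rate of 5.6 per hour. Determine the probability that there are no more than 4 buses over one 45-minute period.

0.5898

Over the interval, μ = 5.6 × 0.75 = 4.2 (a 45-minute period = 0.75 hours).
P(N ≤ 4) = Σ_{j=0}^{4} e^(−μ) μ^j/j! ≈ 0.5898.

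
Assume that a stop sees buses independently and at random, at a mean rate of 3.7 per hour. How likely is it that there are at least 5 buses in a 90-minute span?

0.6502

Over the interval, μ = 3.7 × 1.5 = 5.55 (a 90-minute span = 1.5 hours).
P(N ≥ 5) = 1 − P(N ≤ 4) = 1 − Σ_{j=0}^{4} e^(−μ) μ^j/j! ≈ 0.6502.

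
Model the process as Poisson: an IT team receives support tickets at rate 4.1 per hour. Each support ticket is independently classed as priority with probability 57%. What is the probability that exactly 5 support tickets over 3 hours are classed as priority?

Thinning: the support tickets that are classed as priority themselves form a Poisson process with rate 0.57 × 4.1 = 2.337 per hour.
Over the interval, μ = 2.337 × 3 = 7.011 (3 hours).
P(N = 5) = e^(−7.011) · 7.011^5/5! ≈ 0.1273.

0.1273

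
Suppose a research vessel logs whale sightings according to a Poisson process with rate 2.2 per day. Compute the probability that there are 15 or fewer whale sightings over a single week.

0.5272

Over the interval, μ = 2.2 × 7 = 15.4 (a week = 7 days).
P(N ≤ 15) = Σ_{j=0}^{15} e^(−μ) μ^j/j! ≈ 0.5272.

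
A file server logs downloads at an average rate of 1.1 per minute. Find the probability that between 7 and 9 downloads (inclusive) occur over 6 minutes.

Over the interval, μ = 1.1 × 6 = 6.6 (6 minutes).
P(7 ≤ N ≤ 9) = Σ_{j=7}^{9} e^(−6.6) · 6.6^j/j! ≈ 0.3578.

0.3578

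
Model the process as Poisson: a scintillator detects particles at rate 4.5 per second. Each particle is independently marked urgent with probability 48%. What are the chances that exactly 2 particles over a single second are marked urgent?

Thinning: the particles that are marked urgent themselves form a Poisson process with rate 0.48 × 4.5 = 2.16 per second.
So μ = 2.16.
P(N = 2) = e^(−2.16) · 2.16^2/2! ≈ 0.2690.

0.2690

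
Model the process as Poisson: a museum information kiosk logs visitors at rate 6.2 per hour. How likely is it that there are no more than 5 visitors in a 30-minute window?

0.9057

Over the interval, μ = 6.2 × 0.5 = 3.1 (a 30-minute window = 0.5 hours).
P(N ≤ 5) = Σ_{j=0}^{5} e^(−μ) μ^j/j! ≈ 0.9057.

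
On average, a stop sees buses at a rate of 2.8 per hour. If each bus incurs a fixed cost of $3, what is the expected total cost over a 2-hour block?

$16.8

E[N] = 2.8 × 2 = 5.6 (a 2-hour block = 2 hours); E[cost] = 5.6 × $3 = $16.8.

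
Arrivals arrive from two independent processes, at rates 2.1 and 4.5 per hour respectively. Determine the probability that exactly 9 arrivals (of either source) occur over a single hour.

0.0891

Independent Poisson processes superpose: combined rate λ = 2.1 + 4.5 = 6.6 per hour.
So μ = 6.6.
P(N = 9) = e^(−6.6) · 6.6^9/9! ≈ 0.0891.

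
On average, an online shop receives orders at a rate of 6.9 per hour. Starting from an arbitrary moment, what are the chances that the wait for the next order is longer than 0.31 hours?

0.1178

The wait for the next event is exponential with rate λ = 6.9 per hour.
P(T > 0.31) = e^(−λt) = e^(−6.9 × 0.31) = e^(−2.139) ≈ 0.1178.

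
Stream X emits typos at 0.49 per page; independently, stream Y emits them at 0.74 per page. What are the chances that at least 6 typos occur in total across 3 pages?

Independent Poisson processes superpose: combined rate λ = 0.49 + 0.74 = 1.23 per page.
Over the interval, μ = 1.23 × 3 = 3.69 (3 pages).
P(N ≥ 6) = 1 − P(N ≤ 5) ≈ 0.1685.

0.1685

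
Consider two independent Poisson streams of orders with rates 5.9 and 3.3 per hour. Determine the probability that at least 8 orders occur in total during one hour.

0.6990

Independent Poisson processes superpose: combined rate λ = 5.9 + 3.3 = 9.2 per hour.
So μ = 9.2.
P(N ≥ 8) = 1 − P(N ≤ 7) ≈ 0.6990.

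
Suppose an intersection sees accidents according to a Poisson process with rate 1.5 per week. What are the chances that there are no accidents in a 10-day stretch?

0.1173

Over the interval, μ = 1.5 × 10/7 ≈ 2.14286 (a 10-day stretch = 10/7 weeks).
P(N = 0) = e^(−μ) μ^0/0! = e^(−2.14286) · 2.14286^0/1 ≈ 0.1173.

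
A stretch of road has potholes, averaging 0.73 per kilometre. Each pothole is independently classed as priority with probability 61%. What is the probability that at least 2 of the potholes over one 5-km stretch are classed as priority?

Thinning: the potholes that are classed as priority themselves form a Poisson process with rate 0.61 × 0.73 = 0.4453 per kilometre.
Over the interval, μ = 0.4453 × 5 = 2.2265 (a 5-km stretch = 5 kilometres).
P(N ≥ 2) = 1 − P(N ≤ 1) ≈ 0.6518.

0.6518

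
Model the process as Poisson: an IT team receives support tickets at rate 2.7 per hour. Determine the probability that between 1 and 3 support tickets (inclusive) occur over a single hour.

With mean μ = 2.7 per hour,
P(1 ≤ N ≤ 3) = Σ_{j=1}^{3} e^(−2.7) · 2.7^j/j! ≈ 0.6469.

0.6469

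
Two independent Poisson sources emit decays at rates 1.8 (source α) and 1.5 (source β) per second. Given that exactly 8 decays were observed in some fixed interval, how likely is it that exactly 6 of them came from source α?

0.1524

Given the total, each event is independently from source α with probability p = λ_α/(λ_α+λ_β) = 1.8/3.3 ≈ 0.5455.
So K ~ Binomial(8, 1.8/3.3): P(K = 6) = C(8,6) · (1.8/3.3)^6 · (1.5/3.3)^2 ≈ 0.1524.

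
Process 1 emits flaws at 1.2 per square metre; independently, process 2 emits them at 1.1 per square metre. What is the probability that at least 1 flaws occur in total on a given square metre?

0.8997

Independent Poisson processes superpose: combined rate λ = 1.2 + 1.1 = 2.3 per square metre.
So μ = 2.3.
P(N ≥ 1) = 1 − P(N ≤ 0) ≈ 0.8997.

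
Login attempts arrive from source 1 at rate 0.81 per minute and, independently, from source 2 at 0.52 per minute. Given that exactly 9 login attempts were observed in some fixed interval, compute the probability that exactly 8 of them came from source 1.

0.0666

Given the total, each event is independently from source 1 with probability p = λ_1/(λ_1+λ_2) = 0.81/1.33 ≈ 0.6090.
So K ~ Binomial(9, 0.81/1.33): P(K = 8) = C(9,8) · (0.81/1.33)^8 · (0.52/1.33)^1 ≈ 0.0666.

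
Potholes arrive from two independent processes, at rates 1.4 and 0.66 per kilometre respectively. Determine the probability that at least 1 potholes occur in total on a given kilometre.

Independent Poisson processes superpose: combined rate λ = 1.4 + 0.66 = 2.06 per kilometre.
So μ = 2.06.
P(N ≥ 1) = 1 − P(N ≤ 0) ≈ 0.8725.

0.8725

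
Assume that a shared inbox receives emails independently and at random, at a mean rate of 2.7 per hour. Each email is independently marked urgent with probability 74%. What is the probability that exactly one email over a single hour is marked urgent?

Thinning: the emails that are marked urgent themselves form a Poisson process with rate 0.74 × 2.7 = 1.998 per hour.
So μ = 1.998.
P(N = 1) = e^(−1.998) · 1.998^1/1! ≈ 0.2709.

0.2709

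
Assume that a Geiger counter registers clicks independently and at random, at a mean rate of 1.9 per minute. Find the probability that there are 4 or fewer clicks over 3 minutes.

Over the interval, μ = 1.9 × 3 = 5.7 (3 minutes).
P(N ≤ 4) = Σ_{j=0}^{4} e^(−μ) μ^j/j! ≈ 0.3272.

0.3272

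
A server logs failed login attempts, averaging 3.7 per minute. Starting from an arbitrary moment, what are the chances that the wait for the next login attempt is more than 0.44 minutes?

0.1963

The wait for the next event is exponential with rate λ = 3.7 per minute.
P(T > 0.44) = e^(−λt) = e^(−3.7 × 0.44) = e^(−1.628) ≈ 0.1963.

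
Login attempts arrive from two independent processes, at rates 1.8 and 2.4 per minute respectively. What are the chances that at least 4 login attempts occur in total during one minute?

0.6046

Independent Poisson processes superpose: combined rate λ = 1.8 + 2.4 = 4.2 per minute.
So μ = 4.2.
P(N ≥ 4) = 1 − P(N ≤ 3) ≈ 0.6046.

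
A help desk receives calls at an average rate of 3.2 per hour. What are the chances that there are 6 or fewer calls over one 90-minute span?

0.7908

Over the interval, μ = 3.2 × 1.5 = 4.8 (a 90-minute span = 1.5 hours).
P(N ≤ 6) = Σ_{j=0}^{6} e^(−μ) μ^j/j! ≈ 0.7908.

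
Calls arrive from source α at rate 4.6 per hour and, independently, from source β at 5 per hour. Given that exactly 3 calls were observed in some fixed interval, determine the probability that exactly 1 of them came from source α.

0.3899

Given the total, each event is independently from source α with probability p = λ_α/(λ_α+λ_β) = 4.6/9.6 ≈ 0.4792.
So K ~ Binomial(3, 4.6/9.6): P(K = 1) = C(3,1) · (4.6/9.6)^1 · (5/9.6)^2 ≈ 0.3899.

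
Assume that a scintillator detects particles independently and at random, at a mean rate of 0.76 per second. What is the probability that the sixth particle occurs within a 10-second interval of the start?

0.7693

Over the interval, μ = 0.76 × 10 = 7.6 (a 10-second interval = 10 seconds).
The sixth arrival falls in the interval iff at least 6 events occur there: P(S_6 ≤ t) = P(N ≥ 6) = 1 − P(N ≤ 5) ≈ 0.7693.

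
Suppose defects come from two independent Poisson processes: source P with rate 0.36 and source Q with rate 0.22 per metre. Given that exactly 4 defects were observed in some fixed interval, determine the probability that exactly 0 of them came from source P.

0.0207

Given the total, each event is independently from source P with probability p = λ_P/(λ_P+λ_Q) = 0.36/0.58 ≈ 0.6207.
So K ~ Binomial(4, 0.36/0.58): P(K = 0) = C(4,0) · (0.36/0.58)^0 · (0.22/0.58)^4 ≈ 0.0207.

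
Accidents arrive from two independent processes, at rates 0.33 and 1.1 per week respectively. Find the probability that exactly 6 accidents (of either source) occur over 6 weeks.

Independent Poisson processes superpose: combined rate λ = 0.33 + 1.1 = 1.43 per week.
Over the interval, μ = 1.43 × 6 = 8.58 (6 weeks).
P(N = 6) = e^(−8.58) · 8.58^6/6! ≈ 0.1041.

0.1041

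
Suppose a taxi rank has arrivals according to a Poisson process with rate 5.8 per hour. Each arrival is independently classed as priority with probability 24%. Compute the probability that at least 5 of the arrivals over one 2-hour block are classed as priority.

0.1498

Thinning: the arrivals that are classed as priority themselves form a Poisson process with rate 0.24 × 5.8 = 1.392 per hour.
Over the interval, μ = 1.392 × 2 = 2.784 (a 2-hour block = 2 hours).
P(N ≥ 5) = 1 − P(N ≤ 4) ≈ 0.1498.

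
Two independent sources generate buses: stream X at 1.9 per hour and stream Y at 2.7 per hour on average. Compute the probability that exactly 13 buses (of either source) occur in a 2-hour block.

0.0549

Independent Poisson processes superpose: combined rate λ = 1.9 + 2.7 = 4.6 per hour.
Over the interval, μ = 4.6 × 2 = 9.2 (a 2-hour block = 2 hours).
P(N = 13) = e^(−9.2) · 9.2^13/13! ≈ 0.0549.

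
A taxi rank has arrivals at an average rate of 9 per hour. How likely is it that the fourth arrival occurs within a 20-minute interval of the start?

Over the interval, μ = 9 × 1/3 = 3 (a 20-minute interval = 1/3 hours).
The fourth arrival falls in the interval iff at least 4 events occur there: P(S_4 ≤ t) = P(N ≥ 4) = 1 − P(N ≤ 3) ≈ 0.3528.

0.3528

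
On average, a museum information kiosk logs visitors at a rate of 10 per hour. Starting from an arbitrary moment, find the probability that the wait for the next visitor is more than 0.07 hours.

0.4966

The wait for the next event is exponential with rate λ = 10 per hour.
P(T > 0.07) = e^(−λt) = e^(−10 × 0.07) = e^(−0.7) ≈ 0.4966.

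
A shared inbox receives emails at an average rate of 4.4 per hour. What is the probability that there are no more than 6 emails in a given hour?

With mean μ = 4.4 per hour,
P(N ≤ 6) = Σ_{j=0}^{6} e^(−μ) μ^j/j! ≈ 0.8436.

0.8436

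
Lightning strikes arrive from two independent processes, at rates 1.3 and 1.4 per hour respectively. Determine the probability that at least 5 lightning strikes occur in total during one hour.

0.1371

Independent Poisson processes superpose: combined rate λ = 1.3 + 1.4 = 2.7 per hour.
So μ = 2.7.
P(N ≥ 5) = 1 − P(N ≤ 4) ≈ 0.1371.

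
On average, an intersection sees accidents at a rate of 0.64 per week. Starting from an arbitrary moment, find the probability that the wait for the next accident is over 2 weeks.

The wait for the next event is exponential with rate λ = 0.64 per week.
P(T > 2) = e^(−λt) = e^(−0.64 × 2) = e^(−1.28) ≈ 0.2780.

0.2780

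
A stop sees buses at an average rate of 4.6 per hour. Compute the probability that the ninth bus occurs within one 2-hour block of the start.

0.5704

Over the interval, μ = 4.6 × 2 = 9.2 (a 2-hour block = 2 hours).
The ninth arrival falls in the interval iff at least 9 events occur there: P(S_9 ≤ t) = P(N ≥ 9) = 1 − P(N ≤ 8) ≈ 0.5704.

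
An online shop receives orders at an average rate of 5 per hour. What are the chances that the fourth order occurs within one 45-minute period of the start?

Over the interval, μ = 5 × 0.75 = 3.75 (a 45-minute period = 0.75 hours).
The fourth arrival falls in the interval iff at least 4 events occur there: P(S_4 ≤ t) = P(N ≥ 4) = 1 − P(N ≤ 3) ≈ 0.5162.

0.5162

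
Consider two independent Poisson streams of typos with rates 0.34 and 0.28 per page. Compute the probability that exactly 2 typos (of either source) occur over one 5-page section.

0.2165

Independent Poisson processes superpose: combined rate λ = 0.34 + 0.28 = 0.62 per page.
Over the interval, μ = 0.62 × 5 = 3.1 (a 5-page section = 5 pages).
P(N = 2) = e^(−3.1) · 3.1^2/2! ≈ 0.2165.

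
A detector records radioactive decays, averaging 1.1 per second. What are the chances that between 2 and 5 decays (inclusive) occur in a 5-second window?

Over the interval, μ = 1.1 × 5 = 5.5 (a 5-second window = 5 seconds).
P(2 ≤ N ≤ 5) = Σ_{j=2}^{5} e^(−5.5) · 5.5^j/j! ≈ 0.5024.

0.5024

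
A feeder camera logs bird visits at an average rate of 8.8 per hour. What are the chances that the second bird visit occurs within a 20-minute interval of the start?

Over the interval, μ = 8.8 × 1/3 ≈ 2.93333 (a 20-minute interval = 1/3 hours).
The second arrival falls in the interval iff at least 2 events occur there: P(S_2 ≤ t) = P(N ≥ 2) = 1 − P(N ≤ 1) ≈ 0.7907.

0.7907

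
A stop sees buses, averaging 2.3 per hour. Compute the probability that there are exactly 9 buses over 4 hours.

Over the interval, μ = 2.3 × 4 = 9.2 (4 hours).
P(N = 9) = e^(−μ) μ^9/9! = e^(−9.2) · 9.2^9/362880 ≈ 0.1315.

0.1315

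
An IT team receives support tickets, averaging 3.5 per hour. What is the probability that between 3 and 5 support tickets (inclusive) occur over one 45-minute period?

Over the interval, μ = 3.5 × 0.75 = 2.625 (a 45-minute period = 0.75 hours).
P(3 ≤ N ≤ 5) = Σ_{j=3}^{5} e^(−2.625) · 2.625^j/j! ≈ 0.4369.

0.4369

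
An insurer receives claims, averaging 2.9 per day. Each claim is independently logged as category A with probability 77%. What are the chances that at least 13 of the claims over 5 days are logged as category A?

Thinning: the claims that are logged as category A themselves form a Poisson process with rate 0.77 × 2.9 = 2.233 per day.
Over the interval, μ = 2.233 × 5 = 11.165 (5 days).
P(N ≥ 13) = 1 − P(N ≤ 12) ≈ 0.3295.

0.3295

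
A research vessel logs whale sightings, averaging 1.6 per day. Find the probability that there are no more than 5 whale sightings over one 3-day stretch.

0.6510

Over the interval, μ = 1.6 × 3 = 4.8 (a 3-day stretch = 3 days).
P(N ≤ 5) = Σ_{j=0}^{5} e^(−μ) μ^j/j! ≈ 0.6510.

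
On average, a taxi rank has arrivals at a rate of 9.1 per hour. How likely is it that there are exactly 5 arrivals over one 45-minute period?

0.1341

Over the interval, μ = 9.1 × 0.75 = 6.825 (a 45-minute period = 0.75 hours).
P(N = 5) = e^(−μ) μ^5/5! = e^(−6.825) · 6.825^5/120 ≈ 0.1341.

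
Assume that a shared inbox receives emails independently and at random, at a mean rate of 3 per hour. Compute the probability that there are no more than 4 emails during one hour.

With mean μ = 3 per hour,
P(N ≤ 4) = Σ_{j=0}^{4} e^(−μ) μ^j/j! ≈ 0.8153.

0.8153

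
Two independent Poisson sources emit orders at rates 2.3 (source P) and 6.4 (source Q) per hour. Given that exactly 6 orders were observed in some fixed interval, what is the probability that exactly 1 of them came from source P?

0.3417

Given the total, each event is independently from source P with probability p = λ_P/(λ_P+λ_Q) = 2.3/8.7 ≈ 0.2644.
So K ~ Binomial(6, 2.3/8.7): P(K = 1) = C(6,1) · (2.3/8.7)^1 · (6.4/8.7)^5 ≈ 0.3417.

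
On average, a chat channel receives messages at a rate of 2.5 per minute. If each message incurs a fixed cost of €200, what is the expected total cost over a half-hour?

€15000

E[N] = 2.5 × 30 = 75 (a half-hour = 30 minutes); E[cost] = 75 × €200 = €15000.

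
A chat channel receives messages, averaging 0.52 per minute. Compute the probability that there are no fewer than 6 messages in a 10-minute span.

Over the interval, μ = 0.52 × 10 = 5.2 (a 10-minute span = 10 minutes).
P(N ≥ 6) = 1 − P(N ≤ 5) = 1 − Σ_{j=0}^{5} e^(−μ) μ^j/j! ≈ 0.4191.

0.4191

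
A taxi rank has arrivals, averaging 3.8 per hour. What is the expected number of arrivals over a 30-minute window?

1.9

E[N] = λt = 3.8 × 0.5 = 1.9 (a 30-minute window = 0.5 hours).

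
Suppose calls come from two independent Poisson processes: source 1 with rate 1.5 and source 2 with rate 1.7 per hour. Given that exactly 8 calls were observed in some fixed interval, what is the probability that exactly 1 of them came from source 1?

0.0448

Given the total, each event is independently from source 1 with probability p = λ_1/(λ_1+λ_2) = 1.5/3.2 ≈ 0.4688.
So K ~ Binomial(8, 1.5/3.2): P(K = 1) = C(8,1) · (1.5/3.2)^1 · (1.7/3.2)^7 ≈ 0.0448.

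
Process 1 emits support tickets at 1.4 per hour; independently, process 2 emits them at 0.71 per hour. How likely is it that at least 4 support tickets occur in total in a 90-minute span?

0.3897

Independent Poisson processes superpose: combined rate λ = 1.4 + 0.71 = 2.11 per hour.
Over the interval, μ = 2.11 × 1.5 = 3.165 (a 90-minute span = 1.5 hours).
P(N ≥ 4) = 1 − P(N ≤ 3) ≈ 0.3897.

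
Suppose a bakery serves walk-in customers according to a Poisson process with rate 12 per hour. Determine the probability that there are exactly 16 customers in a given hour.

With mean μ = 12 per hour,
P(N = 16) = e^(−μ) μ^16/16! = e^(−12) · 12^16/20922789888000 ≈ 0.0543.

0.0543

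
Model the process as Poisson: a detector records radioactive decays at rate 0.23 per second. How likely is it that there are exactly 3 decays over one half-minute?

Over the interval, μ = 0.23 × 30 = 6.9 (a half-minute = 30 seconds).
P(N = 3) = e^(−μ) μ^3/3! = e^(−6.9) · 6.9^3/6 ≈ 0.0552.

0.0552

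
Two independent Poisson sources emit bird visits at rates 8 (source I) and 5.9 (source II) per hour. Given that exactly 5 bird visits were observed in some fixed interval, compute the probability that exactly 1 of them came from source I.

Given the total, each event is independently from source I with probability p = λ_I/(λ_I+λ_II) = 8/13.9 ≈ 0.5755.
So K ~ Binomial(5, 8/13.9): P(K = 1) = C(5,1) · (8/13.9)^1 · (5.9/13.9)^4 ≈ 0.0934.

0.0934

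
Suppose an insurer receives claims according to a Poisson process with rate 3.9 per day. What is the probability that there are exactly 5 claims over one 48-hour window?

0.0986

Over the interval, μ = 3.9 × 2 = 7.8 (a 48-hour window = 2 days).
P(N = 5) = e^(−μ) μ^5/5! = e^(−7.8) · 7.8^5/120 ≈ 0.0986.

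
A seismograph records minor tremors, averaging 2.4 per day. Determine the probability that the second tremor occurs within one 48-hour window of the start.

Over the interval, μ = 2.4 × 2 = 4.8 (a 48-hour window = 2 days).
The second arrival falls in the interval iff at least 2 events occur there: P(S_2 ≤ t) = P(N ≥ 2) = 1 − P(N ≤ 1) ≈ 0.9523.

0.9523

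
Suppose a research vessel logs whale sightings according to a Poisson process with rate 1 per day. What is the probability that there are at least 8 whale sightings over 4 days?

Over the interval, μ = 1 × 4 = 4 (4 days).
P(N ≥ 8) = 1 − P(N ≤ 7) = 1 − Σ_{j=0}^{7} e^(−μ) μ^j/j! ≈ 0.0511.

0.0511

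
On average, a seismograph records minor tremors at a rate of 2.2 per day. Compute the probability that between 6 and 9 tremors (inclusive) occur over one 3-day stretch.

Over the interval, μ = 2.2 × 3 = 6.6 (a 3-day stretch = 3 days).
P(6 ≤ N ≤ 9) = Σ_{j=6}^{9} e^(−6.6) · 6.6^j/j! ≈ 0.5140.

0.5140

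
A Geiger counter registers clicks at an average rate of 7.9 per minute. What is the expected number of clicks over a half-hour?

237

E[N] = λt = 7.9 × 30 = 237 (a half-hour = 30 minutes).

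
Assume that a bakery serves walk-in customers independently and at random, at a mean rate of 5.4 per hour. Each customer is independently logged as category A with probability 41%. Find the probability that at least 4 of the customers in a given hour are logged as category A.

Thinning: the customers that are logged as category A themselves form a Poisson process with rate 0.41 × 5.4 = 2.214 per hour.
So μ = 2.214.
P(N ≥ 4) = 1 − P(N ≤ 3) ≈ 0.1834.

0.1834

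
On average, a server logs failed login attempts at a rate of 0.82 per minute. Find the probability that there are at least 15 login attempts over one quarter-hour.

0.2558

Over the interval, μ = 0.82 × 15 = 12.3 (a quarter-hour = 15 minutes).
P(N ≥ 15) = 1 − P(N ≤ 14) = 1 − Σ_{j=0}^{14} e^(−μ) μ^j/j! ≈ 0.2558.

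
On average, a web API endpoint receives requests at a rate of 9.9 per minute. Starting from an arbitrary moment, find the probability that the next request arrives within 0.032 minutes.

0.2715

Inter-arrival times are exponential with rate λ = 9.9 per minute.
P(T ≤ 0.032) = 1 − e^(−λt) = 1 − e^(−9.9 × 0.032) = 1 − e^(−0.3168) ≈ 0.2715.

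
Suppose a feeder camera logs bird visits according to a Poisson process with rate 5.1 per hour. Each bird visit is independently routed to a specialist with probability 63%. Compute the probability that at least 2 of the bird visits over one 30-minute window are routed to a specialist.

Thinning: the bird visits that are routed to a specialist themselves form a Poisson process with rate 0.63 × 5.1 = 3.213 per hour.
Over the interval, μ = 3.213 × 0.5 = 1.6065 (a 30-minute window = 0.5 hours).
P(N ≥ 2) = 1 − P(N ≤ 1) ≈ 0.4772.

0.4772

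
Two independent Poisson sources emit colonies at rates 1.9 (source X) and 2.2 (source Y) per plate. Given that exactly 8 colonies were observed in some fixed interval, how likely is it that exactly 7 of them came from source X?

0.0197

Given the total, each event is independently from source X with probability p = λ_X/(λ_X+λ_Y) = 1.9/4.1 ≈ 0.4634.
So K ~ Binomial(8, 1.9/4.1): P(K = 7) = C(8,7) · (1.9/4.1)^7 · (2.2/4.1)^1 ≈ 0.0197.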